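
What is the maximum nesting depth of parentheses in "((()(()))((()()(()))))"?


Input: "((()(()))((()()(()))))"
Tracking depth:
  Position 0 '(': depth becomes 1
  Position 1 '(': depth becomes 2
  Position 2 '(': depth becomes 3
  Position 3 ')': depth becomes 2
  Position 4 '(': depth becomes 3
  Position 5 '(': depth becomes 4
  Position 6 ')': depth becomes 3
  Position 7 ')': depth becomes 2
  Position 8 ')': depth becomes 1
  Position 9 '(': depth becomes 2
  Position 10 '(': depth becomes 3
  Position 11 '(': depth becomes 4
  Position 12 ')': depth becomes 3
  Position 13 '(': depth becomes 4
  Position 14 ')': depth becomes 3
  Position 15 '(': depth becomes 4
  Position 16 '(': depth becomes 5
  Position 17 ')': depth becomes 4
  Position 18 ')': depth becomes 3
  Position 19 ')': depth becomes 2
  Position 20 ')': depth becomes 1
  Position 21 ')': depth becomes 0
Maximum depth reached: 5

5


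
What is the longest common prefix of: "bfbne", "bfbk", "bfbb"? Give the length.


Words: bfbne, bfbk, bfbb
  Position 0: all 'b' => match
  Position 1: all 'f' => match
  Position 2: all 'b' => match
  Position 3: ('n', 'k', 'b') => mismatch, stop
LCP = "bfb" (length 3)

3


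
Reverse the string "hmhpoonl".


Input: hmhpoonl
Reading characters right to left:
  Position 7: 'l'
  Position 6: 'n'
  Position 5: 'o'
  Position 4: 'o'
  Position 3: 'p'
  Position 2: 'h'
  Position 1: 'm'
  Position 0: 'h'
Reversed: lnoophmh

lnoophmh


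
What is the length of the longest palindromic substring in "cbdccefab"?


Input: "cbdccefab"
Checking substrings for palindromes:
  [3:5] "cc" (len 2) => palindrome
Longest palindromic substring: "cc" with length 2

2


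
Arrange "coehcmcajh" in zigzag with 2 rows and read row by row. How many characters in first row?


Zigzag "coehcmcajh" into 2 rows:
Placing characters:
  'c' => row 0
  'o' => row 1
  'e' => row 0
  'h' => row 1
  'c' => row 0
  'm' => row 1
  'c' => row 0
  'a' => row 1
  'j' => row 0
  'h' => row 1
Rows:
  Row 0: "ceccj"
  Row 1: "ohmah"
First row length: 5

5


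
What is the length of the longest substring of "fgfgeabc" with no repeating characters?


Input: "fgfgeabc"
Sliding window (track last position of each char):
  Position 0 ('f'): window [0,0] length 1 -- new best
  Position 1 ('g'): window [0,1] length 2 -- new best
  Position 2 ('f'): repeat (last at 0), move window start to 1
  Position 2 ('f'): window [1,2] length 2
  Position 3 ('g'): repeat (last at 1), move window start to 2
  Position 3 ('g'): window [2,3] length 2
  Position 4 ('e'): window [2,4] length 3 -- new best
  Position 5 ('a'): window [2,5] length 4 -- new best
  Position 6 ('b'): window [2,6] length 5 -- new best
  Position 7 ('c'): window [2,7] length 6 -- new best
Longest substring with no repeats: "fgeabc" with length 6

6


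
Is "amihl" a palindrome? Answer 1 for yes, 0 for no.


Input: amihl
Reversed: lhima
  Compare pos 0 ('a') with pos 4 ('l'): MISMATCH
  Compare pos 1 ('m') with pos 3 ('h'): MISMATCH
Result: not a palindrome

0


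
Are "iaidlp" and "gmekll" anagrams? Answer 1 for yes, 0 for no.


Strings: "iaidlp", "gmekll"
Sorted first:  adiilp
Sorted second: egkllm
Differ at position 0: 'a' vs 'e' => not anagrams

0


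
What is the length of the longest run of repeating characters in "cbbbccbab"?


Input: "cbbbccbab"
Scanning for longest run:
  Position 1 ('b'): new char, reset run to 1
  Position 2 ('b'): continues run of 'b', length=2
  Position 3 ('b'): continues run of 'b', length=3
  Position 4 ('c'): new char, reset run to 1
  Position 5 ('c'): continues run of 'c', length=2
  Position 6 ('b'): new char, reset run to 1
  Position 7 ('a'): new char, reset run to 1
  Position 8 ('b'): new char, reset run to 1
Longest run: 'b' with length 3

3


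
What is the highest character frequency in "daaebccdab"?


Input: daaebccdab
Character counts:
  'a': 3
  'b': 2
  'c': 2
  'd': 2
  'e': 1
Maximum frequency: 3

3


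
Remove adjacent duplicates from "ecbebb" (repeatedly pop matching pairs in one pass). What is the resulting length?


Input: ecbebb
Stack-based adjacent duplicate removal:
  Read 'e': push. Stack: e
  Read 'c': push. Stack: ec
  Read 'b': push. Stack: ecb
  Read 'e': push. Stack: ecbe
  Read 'b': push. Stack: ecbeb
  Read 'b': matches stack top 'b' => pop. Stack: ecbe
Final stack: "ecbe" (length 4)

4


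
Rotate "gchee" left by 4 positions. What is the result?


Input: "gchee", rotate left by 4
First 4 characters: "gche"
Remaining characters: "e"
Concatenate remaining + first: "e" + "gche" = "egche"

egche


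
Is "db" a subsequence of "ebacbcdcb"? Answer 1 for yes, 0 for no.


Check if "db" is a subsequence of "ebacbcdcb"
Greedy scan:
  Position 0 ('e'): no match needed
  Position 1 ('b'): no match needed
  Position 2 ('a'): no match needed
  Position 3 ('c'): no match needed
  Position 4 ('b'): no match needed
  Position 5 ('c'): no match needed
  Position 6 ('d'): matches sub[0] = 'd'
  Position 7 ('c'): no match needed
  Position 8 ('b'): matches sub[1] = 'b'
All 2 characters matched => is a subsequence

1


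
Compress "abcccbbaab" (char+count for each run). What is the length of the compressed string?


Input: abcccbbaab
Runs:
  'a' x 1 => "a1"
  'b' x 1 => "b1"
  'c' x 3 => "c3"
  'b' x 2 => "b2"
  'a' x 2 => "a2"
  'b' x 1 => "b1"
Compressed: "a1b1c3b2a2b1"
Compressed length: 12

12


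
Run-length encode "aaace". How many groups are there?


Input: aaace
Scanning for consecutive runs:
  Group 1: 'a' x 3 (positions 0-2)
  Group 2: 'c' x 1 (positions 3-3)
  Group 3: 'e' x 1 (positions 4-4)
Total groups: 3

3


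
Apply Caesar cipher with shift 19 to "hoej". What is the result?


Caesar cipher: shift "hoej" by 19
  'h' (pos 7) + 19 = pos 0 = 'a'
  'o' (pos 14) + 19 = pos 7 = 'h'
  'e' (pos 4) + 19 = pos 23 = 'x'
  'j' (pos 9) + 19 = pos 2 = 'c'
Result: ahxc

ahxc


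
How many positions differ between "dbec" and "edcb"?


Comparing "dbec" and "edcb" position by position:
  Position 0: 'd' vs 'e' => DIFFER
  Position 1: 'b' vs 'd' => DIFFER
  Position 2: 'e' vs 'c' => DIFFER
  Position 3: 'c' vs 'b' => DIFFER
Positions that differ: 4

4


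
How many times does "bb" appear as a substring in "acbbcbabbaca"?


Searching for "bb" in "acbbcbabbaca"
Scanning each position:
  Position 0: "ac" => no
  Position 1: "cb" => no
  Position 2: "bb" => MATCH
  Position 3: "bc" => no
  Position 4: "cb" => no
  Position 5: "ba" => no
  Position 6: "ab" => no
  Position 7: "bb" => MATCH
  Position 8: "ba" => no
  Position 9: "ac" => no
  Position 10: "ca" => no
Total occurrences: 2

2


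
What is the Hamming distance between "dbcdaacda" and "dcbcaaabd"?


Comparing "dbcdaacda" and "dcbcaaabd" position by position:
  Position 0: 'd' vs 'd' => same
  Position 1: 'b' vs 'c' => differ
  Position 2: 'c' vs 'b' => differ
  Position 3: 'd' vs 'c' => differ
  Position 4: 'a' vs 'a' => same
  Position 5: 'a' vs 'a' => same
  Position 6: 'c' vs 'a' => differ
  Position 7: 'd' vs 'b' => differ
  Position 8: 'a' vs 'd' => differ
Total differences (Hamming distance): 6

6


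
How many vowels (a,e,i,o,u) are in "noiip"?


Input: noiip
Checking each character:
  'n' at position 0: consonant
  'o' at position 1: vowel (running total: 1)
  'i' at position 2: vowel (running total: 2)
  'i' at position 3: vowel (running total: 3)
  'p' at position 4: consonant
Total vowels: 3

3


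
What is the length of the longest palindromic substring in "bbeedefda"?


Input: "bbeedefda"
Checking substrings for palindromes:
  [3:6] "ede" (len 3) => palindrome
  [0:2] "bb" (len 2) => palindrome
  [2:4] "ee" (len 2) => palindrome
Longest palindromic substring: "ede" with length 3

3


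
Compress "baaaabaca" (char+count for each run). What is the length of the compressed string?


Input: baaaabaca
Runs:
  'b' x 1 => "b1"
  'a' x 4 => "a4"
  'b' x 1 => "b1"
  'a' x 1 => "a1"
  'c' x 1 => "c1"
  'a' x 1 => "a1"
Compressed: "b1a4b1a1c1a1"
Compressed length: 12

12


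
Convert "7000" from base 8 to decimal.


Input: "7000" in base 8
Positional expansion:
  Digit '7' (value 7) x 8^3 = 3584
  Digit '0' (value 0) x 8^2 = 0
  Digit '0' (value 0) x 8^1 = 0
  Digit '0' (value 0) x 8^0 = 0
Sum = 3584

3584


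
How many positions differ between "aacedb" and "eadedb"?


Comparing "aacedb" and "eadedb" position by position:
  Position 0: 'a' vs 'e' => DIFFER
  Position 1: 'a' vs 'a' => same
  Position 2: 'c' vs 'd' => DIFFER
  Position 3: 'e' vs 'e' => same
  Position 4: 'd' vs 'd' => same
  Position 5: 'b' vs 'b' => same
Positions that differ: 2

2


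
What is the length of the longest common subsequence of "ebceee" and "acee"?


LCS of "ebceee" and "acee"
DP table:
           a    c    e    e
      0    0    0    0    0
  e   0    0    0    1    1
  b   0    0    0    1    1
  c   0    0    1    1    1
  e   0    0    1    2    2
  e   0    0    1    2    3
  e   0    0    1    2    3
LCS length = dp[6][4] = 3

3


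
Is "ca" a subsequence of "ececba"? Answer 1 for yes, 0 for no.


Check if "ca" is a subsequence of "ececba"
Greedy scan:
  Position 0 ('e'): no match needed
  Position 1 ('c'): matches sub[0] = 'c'
  Position 2 ('e'): no match needed
  Position 3 ('c'): no match needed
  Position 4 ('b'): no match needed
  Position 5 ('a'): matches sub[1] = 'a'
All 2 characters matched => is a subsequence

1


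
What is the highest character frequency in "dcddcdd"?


Input: dcddcdd
Character counts:
  'c': 2
  'd': 5
Maximum frequency: 5

5


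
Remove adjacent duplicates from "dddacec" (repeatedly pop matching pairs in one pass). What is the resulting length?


Input: dddacec
Stack-based adjacent duplicate removal:
  Read 'd': push. Stack: d
  Read 'd': matches stack top 'd' => pop. Stack: (empty)
  Read 'd': push. Stack: d
  Read 'a': push. Stack: da
  Read 'c': push. Stack: dac
  Read 'e': push. Stack: dace
  Read 'c': push. Stack: dacec
Final stack: "dacec" (length 5)

5


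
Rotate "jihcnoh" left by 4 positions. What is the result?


Input: "jihcnoh", rotate left by 4
First 4 characters: "jihc"
Remaining characters: "noh"
Concatenate remaining + first: "noh" + "jihc" = "nohjihc"

nohjihc


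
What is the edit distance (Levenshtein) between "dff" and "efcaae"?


Computing edit distance: "dff" -> "efcaae"
DP table:
           e    f    c    a    a    e
      0    1    2    3    4    5    6
  d   1    1    2    3    4    5    6
  f   2    2    1    2    3    4    5
  f   3    3    2    2    3    4    5
Edit distance = dp[3][6] = 5

5


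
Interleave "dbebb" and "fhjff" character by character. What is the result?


Interleaving "dbebb" and "fhjff":
  Position 0: 'd' from first, 'f' from second => "df"
  Position 1: 'b' from first, 'h' from second => "bh"
  Position 2: 'e' from first, 'j' from second => "ej"
  Position 3: 'b' from first, 'f' from second => "bf"
  Position 4: 'b' from first, 'f' from second => "bf"
Result: dfbhejbfbf

dfbhejbfbf


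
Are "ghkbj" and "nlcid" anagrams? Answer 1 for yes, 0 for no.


Strings: "ghkbj", "nlcid"
Sorted first:  bghjk
Sorted second: cdiln
Differ at position 0: 'b' vs 'c' => not anagrams

0


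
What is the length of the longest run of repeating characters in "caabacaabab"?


Input: "caabacaabab"
Scanning for longest run:
  Position 1 ('a'): new char, reset run to 1
  Position 2 ('a'): continues run of 'a', length=2
  Position 3 ('b'): new char, reset run to 1
  Position 4 ('a'): new char, reset run to 1
  Position 5 ('c'): new char, reset run to 1
  Position 6 ('a'): new char, reset run to 1
  Position 7 ('a'): continues run of 'a', length=2
  Position 8 ('b'): new char, reset run to 1
  Position 9 ('a'): new char, reset run to 1
  Position 10 ('b'): new char, reset run to 1
Longest run: 'a' with length 2

2


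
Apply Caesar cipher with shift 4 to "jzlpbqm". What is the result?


Caesar cipher: shift "jzlpbqm" by 4
  'j' (pos 9) + 4 = pos 13 = 'n'
  'z' (pos 25) + 4 = pos 3 = 'd'
  'l' (pos 11) + 4 = pos 15 = 'p'
  'p' (pos 15) + 4 = pos 19 = 't'
  'b' (pos 1) + 4 = pos 5 = 'f'
  'q' (pos 16) + 4 = pos 20 = 'u'
  'm' (pos 12) + 4 = pos 16 = 'q'
Result: ndptfuq

ndptfuq


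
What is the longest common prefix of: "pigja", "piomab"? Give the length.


Words: pigja, piomab
  Position 0: all 'p' => match
  Position 1: all 'i' => match
  Position 2: ('g', 'o') => mismatch, stop
LCP = "pi" (length 2)

2


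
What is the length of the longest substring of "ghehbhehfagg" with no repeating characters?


Input: "ghehbhehfagg"
Sliding window (track last position of each char):
  Position 0 ('g'): window [0,0] length 1 -- new best
  Position 1 ('h'): window [0,1] length 2 -- new best
  Position 2 ('e'): window [0,2] length 3 -- new best
  Position 3 ('h'): repeat (last at 1), move window start to 2
  Position 3 ('h'): window [2,3] length 2
  Position 4 ('b'): window [2,4] length 3
  Position 5 ('h'): repeat (last at 3), move window start to 4
  Position 5 ('h'): window [4,5] length 2
  Position 6 ('e'): window [4,6] length 3
  Position 7 ('h'): repeat (last at 5), move window start to 6
  Position 7 ('h'): window [6,7] length 2
  Position 8 ('f'): window [6,8] length 3
  Position 9 ('a'): window [6,9] length 4 -- new best
  Position 10 ('g'): window [6,10] length 5 -- new best
  Position 11 ('g'): repeat (last at 10), move window start to 11
  Position 11 ('g'): window [11,11] length 1
Longest substring with no repeats: "ehfag" with length 5

5


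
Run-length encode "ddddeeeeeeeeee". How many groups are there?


Input: ddddeeeeeeeeee
Scanning for consecutive runs:
  Group 1: 'd' x 4 (positions 0-3)
  Group 2: 'e' x 10 (positions 4-13)
Total groups: 2

2


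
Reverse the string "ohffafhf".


Input: ohffafhf
Reading characters right to left:
  Position 7: 'f'
  Position 6: 'h'
  Position 5: 'f'
  Position 4: 'a'
  Position 3: 'f'
  Position 2: 'f'
  Position 1: 'h'
  Position 0: 'o'
Reversed: fhfaffho

fhfaffho


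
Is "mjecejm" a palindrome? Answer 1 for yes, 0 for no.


Input: mjecejm
Reversed: mjecejm
  Compare pos 0 ('m') with pos 6 ('m'): match
  Compare pos 1 ('j') with pos 5 ('j'): match
  Compare pos 2 ('e') with pos 4 ('e'): match
Result: palindrome

1


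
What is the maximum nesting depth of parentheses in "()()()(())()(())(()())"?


Input: "()()()(())()(())(()())"
Tracking depth:
  Position 0 '(': depth becomes 1
  Position 1 ')': depth becomes 0
  Position 2 '(': depth becomes 1
  Position 3 ')': depth becomes 0
  Position 4 '(': depth becomes 1
  Position 5 ')': depth becomes 0
  Position 6 '(': depth becomes 1
  Position 7 '(': depth becomes 2
  Position 8 ')': depth becomes 1
  Position 9 ')': depth becomes 0
  Position 10 '(': depth becomes 1
  Position 11 ')': depth becomes 0
  Position 12 '(': depth becomes 1
  Position 13 '(': depth becomes 2
  Position 14 ')': depth becomes 1
  Position 15 ')': depth becomes 0
  Position 16 '(': depth becomes 1
  Position 17 '(': depth becomes 2
  Position 18 ')': depth becomes 1
  Position 19 '(': depth becomes 2
  Position 20 ')': depth becomes 1
  Position 21 ')': depth becomes 0
Maximum depth reached: 2

2


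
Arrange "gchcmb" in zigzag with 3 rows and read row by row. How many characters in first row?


Zigzag "gchcmb" into 3 rows:
Placing characters:
  'g' => row 0
  'c' => row 1
  'h' => row 2
  'c' => row 1
  'm' => row 0
  'b' => row 1
Rows:
  Row 0: "gm"
  Row 1: "ccb"
  Row 2: "h"
First row length: 2

2


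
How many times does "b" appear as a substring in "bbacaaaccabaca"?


Searching for "b" in "bbacaaaccabaca"
Scanning each position:
  Position 0: "b" => MATCH
  Position 1: "b" => MATCH
  Position 2: "a" => no
  Position 3: "c" => no
  Position 4: "a" => no
  Position 5: "a" => no
  Position 6: "a" => no
  Position 7: "c" => no
  Position 8: "c" => no
  Position 9: "a" => no
  Position 10: "b" => MATCH
  Position 11: "a" => no
  Position 12: "c" => no
  Position 13: "a" => no
Total occurrences: 3

3


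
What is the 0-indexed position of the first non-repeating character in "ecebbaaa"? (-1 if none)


Input: ecebbaaa
Character frequencies:
  'a': 3
  'b': 2
  'c': 1
  'e': 2
Scanning left to right for freq == 1:
  Position 0 ('e'): freq=2, skip
  Position 1 ('c'): unique! => answer = 1

1


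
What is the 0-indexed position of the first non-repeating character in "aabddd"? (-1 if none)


Input: aabddd
Character frequencies:
  'a': 2
  'b': 1
  'd': 3
Scanning left to right for freq == 1:
  Position 0 ('a'): freq=2, skip
  Position 1 ('a'): freq=2, skip
  Position 2 ('b'): unique! => answer = 2

2


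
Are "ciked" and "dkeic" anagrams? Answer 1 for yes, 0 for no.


Strings: "ciked", "dkeic"
Sorted first:  cdeik
Sorted second: cdeik
Sorted forms match => anagrams

1


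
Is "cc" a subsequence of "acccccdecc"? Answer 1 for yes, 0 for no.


Check if "cc" is a subsequence of "acccccdecc"
Greedy scan:
  Position 0 ('a'): no match needed
  Position 1 ('c'): matches sub[0] = 'c'
  Position 2 ('c'): matches sub[1] = 'c'
  Position 3 ('c'): no match needed
  Position 4 ('c'): no match needed
  Position 5 ('c'): no match needed
  Position 6 ('d'): no match needed
  Position 7 ('e'): no match needed
  Position 8 ('c'): no match needed
  Position 9 ('c'): no match needed
All 2 characters matched => is a subsequence

1


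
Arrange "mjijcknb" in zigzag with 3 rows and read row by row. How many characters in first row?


Zigzag "mjijcknb" into 3 rows:
Placing characters:
  'm' => row 0
  'j' => row 1
  'i' => row 2
  'j' => row 1
  'c' => row 0
  'k' => row 1
  'n' => row 2
  'b' => row 1
Rows:
  Row 0: "mc"
  Row 1: "jjkb"
  Row 2: "in"
First row length: 2

2


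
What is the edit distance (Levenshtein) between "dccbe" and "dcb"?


Computing edit distance: "dccbe" -> "dcb"
DP table:
           d    c    b
      0    1    2    3
  d   1    0    1    2
  c   2    1    0    1
  c   3    2    1    1
  b   4    3    2    1
  e   5    4    3    2
Edit distance = dp[5][3] = 2

2


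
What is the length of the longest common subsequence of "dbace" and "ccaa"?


LCS of "dbace" and "ccaa"
DP table:
           c    c    a    a
      0    0    0    0    0
  d   0    0    0    0    0
  b   0    0    0    0    0
  a   0    0    0    1    1
  c   0    1    1    1    1
  e   0    1    1    1    1
LCS length = dp[5][4] = 1

1


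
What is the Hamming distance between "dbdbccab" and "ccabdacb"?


Comparing "dbdbccab" and "ccabdacb" position by position:
  Position 0: 'd' vs 'c' => differ
  Position 1: 'b' vs 'c' => differ
  Position 2: 'd' vs 'a' => differ
  Position 3: 'b' vs 'b' => same
  Position 4: 'c' vs 'd' => differ
  Position 5: 'c' vs 'a' => differ
  Position 6: 'a' vs 'c' => differ
  Position 7: 'b' vs 'b' => same
Total differences (Hamming distance): 6

6


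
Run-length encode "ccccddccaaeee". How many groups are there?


Input: ccccddccaaeee
Scanning for consecutive runs:
  Group 1: 'c' x 4 (positions 0-3)
  Group 2: 'd' x 2 (positions 4-5)
  Group 3: 'c' x 2 (positions 6-7)
  Group 4: 'a' x 2 (positions 8-9)
  Group 5: 'e' x 3 (positions 10-12)
Total groups: 5

5


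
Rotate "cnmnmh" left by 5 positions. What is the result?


Input: "cnmnmh", rotate left by 5
First 5 characters: "cnmnm"
Remaining characters: "h"
Concatenate remaining + first: "h" + "cnmnm" = "hcnmnm"

hcnmnm


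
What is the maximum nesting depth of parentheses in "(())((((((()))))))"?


Input: "(())((((((()))))))"
Tracking depth:
  Position 0 '(': depth becomes 1
  Position 1 '(': depth becomes 2
  Position 2 ')': depth becomes 1
  Position 3 ')': depth becomes 0
  Position 4 '(': depth becomes 1
  Position 5 '(': depth becomes 2
  Position 6 '(': depth becomes 3
  Position 7 '(': depth becomes 4
  Position 8 '(': depth becomes 5
  Position 9 '(': depth becomes 6
  Position 10 '(': depth becomes 7
  Position 11 ')': depth becomes 6
  Position 12 ')': depth becomes 5
  Position 13 ')': depth becomes 4
  Position 14 ')': depth becomes 3
  Position 15 ')': depth becomes 2
  Position 16 ')': depth becomes 1
  Position 17 ')': depth becomes 0
Maximum depth reached: 7

7


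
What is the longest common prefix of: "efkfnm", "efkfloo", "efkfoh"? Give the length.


Words: efkfnm, efkfloo, efkfoh
  Position 0: all 'e' => match
  Position 1: all 'f' => match
  Position 2: all 'k' => match
  Position 3: all 'f' => match
  Position 4: ('n', 'l', 'o') => mismatch, stop
LCP = "efkf" (length 4)

4


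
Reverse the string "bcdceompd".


Input: bcdceompd
Reading characters right to left:
  Position 8: 'd'
  Position 7: 'p'
  Position 6: 'm'
  Position 5: 'o'
  Position 4: 'e'
  Position 3: 'c'
  Position 2: 'd'
  Position 1: 'c'
  Position 0: 'b'
Reversed: dpmoecdcb

dpmoecdcb


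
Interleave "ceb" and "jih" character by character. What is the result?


Interleaving "ceb" and "jih":
  Position 0: 'c' from first, 'j' from second => "cj"
  Position 1: 'e' from first, 'i' from second => "ei"
  Position 2: 'b' from first, 'h' from second => "bh"
Result: cjeibh

cjeibh


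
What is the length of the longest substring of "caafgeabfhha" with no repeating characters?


Input: "caafgeabfhha"
Sliding window (track last position of each char):
  Position 0 ('c'): window [0,0] length 1 -- new best
  Position 1 ('a'): window [0,1] length 2 -- new best
  Position 2 ('a'): repeat (last at 1), move window start to 2
  Position 2 ('a'): window [2,2] length 1
  Position 3 ('f'): window [2,3] length 2
  Position 4 ('g'): window [2,4] length 3 -- new best
  Position 5 ('e'): window [2,5] length 4 -- new best
  Position 6 ('a'): repeat (last at 2), move window start to 3
  Position 6 ('a'): window [3,6] length 4
  Position 7 ('b'): window [3,7] length 5 -- new best
  Position 8 ('f'): repeat (last at 3), move window start to 4
  Position 8 ('f'): window [4,8] length 5
  Position 9 ('h'): window [4,9] length 6 -- new best
  Position 10 ('h'): repeat (last at 9), move window start to 10
  Position 10 ('h'): window [10,10] length 1
  Position 11 ('a'): window [10,11] length 2
Longest substring with no repeats: "geabfh" with length 6

6


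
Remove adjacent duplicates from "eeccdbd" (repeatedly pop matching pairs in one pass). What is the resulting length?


Input: eeccdbd
Stack-based adjacent duplicate removal:
  Read 'e': push. Stack: e
  Read 'e': matches stack top 'e' => pop. Stack: (empty)
  Read 'c': push. Stack: c
  Read 'c': matches stack top 'c' => pop. Stack: (empty)
  Read 'd': push. Stack: d
  Read 'b': push. Stack: db
  Read 'd': push. Stack: dbd
Final stack: "dbd" (length 3)

3


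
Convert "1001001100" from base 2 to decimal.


Input: "1001001100" in base 2
Positional expansion:
  Digit '1' (value 1) x 2^9 = 512
  Digit '0' (value 0) x 2^8 = 0
  Digit '0' (value 0) x 2^7 = 0
  Digit '1' (value 1) x 2^6 = 64
  Digit '0' (value 0) x 2^5 = 0
  Digit '0' (value 0) x 2^4 = 0
  Digit '1' (value 1) x 2^3 = 8
  Digit '1' (value 1) x 2^2 = 4
  Digit '0' (value 0) x 2^1 = 0
  Digit '0' (value 0) x 2^0 = 0
Sum = 588

588


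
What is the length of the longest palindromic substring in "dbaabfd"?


Input: "dbaabfd"
Checking substrings for palindromes:
  [1:5] "baab" (len 4) => palindrome
  [2:4] "aa" (len 2) => palindrome
Longest palindromic substring: "baab" with length 4

4


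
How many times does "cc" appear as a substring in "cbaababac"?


Searching for "cc" in "cbaababac"
Scanning each position:
  Position 0: "cb" => no
  Position 1: "ba" => no
  Position 2: "aa" => no
  Position 3: "ab" => no
  Position 4: "ba" => no
  Position 5: "ab" => no
  Position 6: "ba" => no
  Position 7: "ac" => no
Total occurrences: 0

0


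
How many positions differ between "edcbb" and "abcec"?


Comparing "edcbb" and "abcec" position by position:
  Position 0: 'e' vs 'a' => DIFFER
  Position 1: 'd' vs 'b' => DIFFER
  Position 2: 'c' vs 'c' => same
  Position 3: 'b' vs 'e' => DIFFER
  Position 4: 'b' vs 'c' => DIFFER
Positions that differ: 4

4


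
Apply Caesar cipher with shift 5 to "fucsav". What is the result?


Caesar cipher: shift "fucsav" by 5
  'f' (pos 5) + 5 = pos 10 = 'k'
  'u' (pos 20) + 5 = pos 25 = 'z'
  'c' (pos 2) + 5 = pos 7 = 'h'
  's' (pos 18) + 5 = pos 23 = 'x'
  'a' (pos 0) + 5 = pos 5 = 'f'
  'v' (pos 21) + 5 = pos 0 = 'a'
Result: kzhxfa

kzhxfa


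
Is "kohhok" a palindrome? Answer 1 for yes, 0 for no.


Input: kohhok
Reversed: kohhok
  Compare pos 0 ('k') with pos 5 ('k'): match
  Compare pos 1 ('o') with pos 4 ('o'): match
  Compare pos 2 ('h') with pos 3 ('h'): match
Result: palindrome

1


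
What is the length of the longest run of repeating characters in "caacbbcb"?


Input: "caacbbcb"
Scanning for longest run:
  Position 1 ('a'): new char, reset run to 1
  Position 2 ('a'): continues run of 'a', length=2
  Position 3 ('c'): new char, reset run to 1
  Position 4 ('b'): new char, reset run to 1
  Position 5 ('b'): continues run of 'b', length=2
  Position 6 ('c'): new char, reset run to 1
  Position 7 ('b'): new char, reset run to 1
Longest run: 'a' with length 2

2


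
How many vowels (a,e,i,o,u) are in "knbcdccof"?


Input: knbcdccof
Checking each character:
  'k' at position 0: consonant
  'n' at position 1: consonant
  'b' at position 2: consonant
  'c' at position 3: consonant
  'd' at position 4: consonant
  'c' at position 5: consonant
  'c' at position 6: consonant
  'o' at position 7: vowel (running total: 1)
  'f' at position 8: consonant
Total vowels: 1

1


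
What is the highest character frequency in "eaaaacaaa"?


Input: eaaaacaaa
Character counts:
  'a': 7
  'c': 1
  'e': 1
Maximum frequency: 7

7


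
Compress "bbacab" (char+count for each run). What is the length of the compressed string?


Input: bbacab
Runs:
  'b' x 2 => "b2"
  'a' x 1 => "a1"
  'c' x 1 => "c1"
  'a' x 1 => "a1"
  'b' x 1 => "b1"
Compressed: "b2a1c1a1b1"
Compressed length: 10

10


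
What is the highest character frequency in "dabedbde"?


Input: dabedbde
Character counts:
  'a': 1
  'b': 2
  'd': 3
  'e': 2
Maximum frequency: 3

3


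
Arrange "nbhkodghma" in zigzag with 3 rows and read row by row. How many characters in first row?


Zigzag "nbhkodghma" into 3 rows:
Placing characters:
  'n' => row 0
  'b' => row 1
  'h' => row 2
  'k' => row 1
  'o' => row 0
  'd' => row 1
  'g' => row 2
  'h' => row 1
  'm' => row 0
  'a' => row 1
Rows:
  Row 0: "nom"
  Row 1: "bkdha"
  Row 2: "hg"
First row length: 3

3


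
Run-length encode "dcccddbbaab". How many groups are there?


Input: dcccddbbaab
Scanning for consecutive runs:
  Group 1: 'd' x 1 (positions 0-0)
  Group 2: 'c' x 3 (positions 1-3)
  Group 3: 'd' x 2 (positions 4-5)
  Group 4: 'b' x 2 (positions 6-7)
  Group 5: 'a' x 2 (positions 8-9)
  Group 6: 'b' x 1 (positions 10-10)
Total groups: 6

6


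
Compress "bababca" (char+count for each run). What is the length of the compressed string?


Input: bababca
Runs:
  'b' x 1 => "b1"
  'a' x 1 => "a1"
  'b' x 1 => "b1"
  'a' x 1 => "a1"
  'b' x 1 => "b1"
  'c' x 1 => "c1"
  'a' x 1 => "a1"
Compressed: "b1a1b1a1b1c1a1"
Compressed length: 14

14


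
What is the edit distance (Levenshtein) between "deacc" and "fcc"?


Computing edit distance: "deacc" -> "fcc"
DP table:
           f    c    c
      0    1    2    3
  d   1    1    2    3
  e   2    2    2    3
  a   3    3    3    3
  c   4    4    3    3
  c   5    5    4    3
Edit distance = dp[5][3] = 3

3


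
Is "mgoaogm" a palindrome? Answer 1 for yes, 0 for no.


Input: mgoaogm
Reversed: mgoaogm
  Compare pos 0 ('m') with pos 6 ('m'): match
  Compare pos 1 ('g') with pos 5 ('g'): match
  Compare pos 2 ('o') with pos 4 ('o'): match
Result: palindrome

1


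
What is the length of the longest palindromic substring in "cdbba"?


Input: "cdbba"
Checking substrings for palindromes:
  [2:4] "bb" (len 2) => palindrome
Longest palindromic substring: "bb" with length 2

2


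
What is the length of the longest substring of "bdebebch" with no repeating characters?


Input: "bdebebch"
Sliding window (track last position of each char):
  Position 0 ('b'): window [0,0] length 1 -- new best
  Position 1 ('d'): window [0,1] length 2 -- new best
  Position 2 ('e'): window [0,2] length 3 -- new best
  Position 3 ('b'): repeat (last at 0), move window start to 1
  Position 3 ('b'): window [1,3] length 3
  Position 4 ('e'): repeat (last at 2), move window start to 3
  Position 4 ('e'): window [3,4] length 2
  Position 5 ('b'): repeat (last at 3), move window start to 4
  Position 5 ('b'): window [4,5] length 2
  Position 6 ('c'): window [4,6] length 3
  Position 7 ('h'): window [4,7] length 4 -- new best
Longest substring with no repeats: "ebch" with length 4

4


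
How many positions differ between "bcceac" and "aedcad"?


Comparing "bcceac" and "aedcad" position by position:
  Position 0: 'b' vs 'a' => DIFFER
  Position 1: 'c' vs 'e' => DIFFER
  Position 2: 'c' vs 'd' => DIFFER
  Position 3: 'e' vs 'c' => DIFFER
  Position 4: 'a' vs 'a' => same
  Position 5: 'c' vs 'd' => DIFFER
Positions that differ: 5

5


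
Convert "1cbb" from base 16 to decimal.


Input: "1cbb" in base 16
Positional expansion:
  Digit '1' (value 1) x 16^3 = 4096
  Digit 'c' (value 12) x 16^2 = 3072
  Digit 'b' (value 11) x 16^1 = 176
  Digit 'b' (value 11) x 16^0 = 11
Sum = 7355

7355


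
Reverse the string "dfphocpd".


Input: dfphocpd
Reading characters right to left:
  Position 7: 'd'
  Position 6: 'p'
  Position 5: 'c'
  Position 4: 'o'
  Position 3: 'h'
  Position 2: 'p'
  Position 1: 'f'
  Position 0: 'd'
Reversed: dpcohpfd

dpcohpfd


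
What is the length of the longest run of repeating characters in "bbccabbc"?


Input: "bbccabbc"
Scanning for longest run:
  Position 1 ('b'): continues run of 'b', length=2
  Position 2 ('c'): new char, reset run to 1
  Position 3 ('c'): continues run of 'c', length=2
  Position 4 ('a'): new char, reset run to 1
  Position 5 ('b'): new char, reset run to 1
  Position 6 ('b'): continues run of 'b', length=2
  Position 7 ('c'): new char, reset run to 1
Longest run: 'b' with length 2

2


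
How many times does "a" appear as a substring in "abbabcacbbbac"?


Searching for "a" in "abbabcacbbbac"
Scanning each position:
  Position 0: "a" => MATCH
  Position 1: "b" => no
  Position 2: "b" => no
  Position 3: "a" => MATCH
  Position 4: "b" => no
  Position 5: "c" => no
  Position 6: "a" => MATCH
  Position 7: "c" => no
  Position 8: "b" => no
  Position 9: "b" => no
  Position 10: "b" => no
  Position 11: "a" => MATCH
  Position 12: "c" => no
Total occurrences: 4

4


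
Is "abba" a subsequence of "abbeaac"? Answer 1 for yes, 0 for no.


Check if "abba" is a subsequence of "abbeaac"
Greedy scan:
  Position 0 ('a'): matches sub[0] = 'a'
  Position 1 ('b'): matches sub[1] = 'b'
  Position 2 ('b'): matches sub[2] = 'b'
  Position 3 ('e'): no match needed
  Position 4 ('a'): matches sub[3] = 'a'
  Position 5 ('a'): no match needed
  Position 6 ('c'): no match needed
All 4 characters matched => is a subsequence

1


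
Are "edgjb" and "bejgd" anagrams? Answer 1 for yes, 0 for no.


Strings: "edgjb", "bejgd"
Sorted first:  bdegj
Sorted second: bdegj
Sorted forms match => anagrams

1


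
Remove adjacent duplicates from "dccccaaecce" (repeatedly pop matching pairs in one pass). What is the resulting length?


Input: dccccaaecce
Stack-based adjacent duplicate removal:
  Read 'd': push. Stack: d
  Read 'c': push. Stack: dc
  Read 'c': matches stack top 'c' => pop. Stack: d
  Read 'c': push. Stack: dc
  Read 'c': matches stack top 'c' => pop. Stack: d
  Read 'a': push. Stack: da
  Read 'a': matches stack top 'a' => pop. Stack: d
  Read 'e': push. Stack: de
  Read 'c': push. Stack: dec
  Read 'c': matches stack top 'c' => pop. Stack: de
  Read 'e': matches stack top 'e' => pop. Stack: d
Final stack: "d" (length 1)

1


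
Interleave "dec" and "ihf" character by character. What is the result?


Interleaving "dec" and "ihf":
  Position 0: 'd' from first, 'i' from second => "di"
  Position 1: 'e' from first, 'h' from second => "eh"
  Position 2: 'c' from first, 'f' from second => "cf"
Result: diehcf

diehcf


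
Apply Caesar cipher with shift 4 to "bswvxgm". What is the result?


Caesar cipher: shift "bswvxgm" by 4
  'b' (pos 1) + 4 = pos 5 = 'f'
  's' (pos 18) + 4 = pos 22 = 'w'
  'w' (pos 22) + 4 = pos 0 = 'a'
  'v' (pos 21) + 4 = pos 25 = 'z'
  'x' (pos 23) + 4 = pos 1 = 'b'
  'g' (pos 6) + 4 = pos 10 = 'k'
  'm' (pos 12) + 4 = pos 16 = 'q'
Result: fwazbkq

fwazbkq


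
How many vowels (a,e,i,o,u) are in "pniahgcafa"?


Input: pniahgcafa
Checking each character:
  'p' at position 0: consonant
  'n' at position 1: consonant
  'i' at position 2: vowel (running total: 1)
  'a' at position 3: vowel (running total: 2)
  'h' at position 4: consonant
  'g' at position 5: consonant
  'c' at position 6: consonant
  'a' at position 7: vowel (running total: 3)
  'f' at position 8: consonant
  'a' at position 9: vowel (running total: 4)
Total vowels: 4

4


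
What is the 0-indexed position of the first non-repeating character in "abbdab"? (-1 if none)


Input: abbdab
Character frequencies:
  'a': 2
  'b': 3
  'd': 1
Scanning left to right for freq == 1:
  Position 0 ('a'): freq=2, skip
  Position 1 ('b'): freq=3, skip
  Position 2 ('b'): freq=3, skip
  Position 3 ('d'): unique! => answer = 3

3


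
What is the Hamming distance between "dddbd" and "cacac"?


Comparing "dddbd" and "cacac" position by position:
  Position 0: 'd' vs 'c' => differ
  Position 1: 'd' vs 'a' => differ
  Position 2: 'd' vs 'c' => differ
  Position 3: 'b' vs 'a' => differ
  Position 4: 'd' vs 'c' => differ
Total differences (Hamming distance): 5

5


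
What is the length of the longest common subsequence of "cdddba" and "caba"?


LCS of "cdddba" and "caba"
DP table:
           c    a    b    a
      0    0    0    0    0
  c   0    1    1    1    1
  d   0    1    1    1    1
  d   0    1    1    1    1
  d   0    1    1    1    1
  b   0    1    1    2    2
  a   0    1    2    2    3
LCS length = dp[6][4] = 3

3


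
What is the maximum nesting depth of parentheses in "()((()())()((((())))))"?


Input: "()((()())()((((())))))"
Tracking depth:
  Position 0 '(': depth becomes 1
  Position 1 ')': depth becomes 0
  Position 2 '(': depth becomes 1
  Position 3 '(': depth becomes 2
  Position 4 '(': depth becomes 3
  Position 5 ')': depth becomes 2
  Position 6 '(': depth becomes 3
  Position 7 ')': depth becomes 2
  Position 8 ')': depth becomes 1
  Position 9 '(': depth becomes 2
  Position 10 ')': depth becomes 1
  Position 11 '(': depth becomes 2
  Position 12 '(': depth becomes 3
  Position 13 '(': depth becomes 4
  Position 14 '(': depth becomes 5
  Position 15 '(': depth becomes 6
  Position 16 ')': depth becomes 5
  Position 17 ')': depth becomes 4
  Position 18 ')': depth becomes 3
  Position 19 ')': depth becomes 2
  Position 20 ')': depth becomes 1
  Position 21 ')': depth becomes 0
Maximum depth reached: 6

6


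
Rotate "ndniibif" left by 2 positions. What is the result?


Input: "ndniibif", rotate left by 2
First 2 characters: "nd"
Remaining characters: "niibif"
Concatenate remaining + first: "niibif" + "nd" = "niibifnd"

niibifnd


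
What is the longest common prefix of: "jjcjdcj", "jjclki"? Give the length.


Words: jjcjdcj, jjclki
  Position 0: all 'j' => match
  Position 1: all 'j' => match
  Position 2: all 'c' => match
  Position 3: ('j', 'l') => mismatch, stop
LCP = "jjc" (length 3)

3


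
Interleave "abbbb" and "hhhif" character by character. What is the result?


Interleaving "abbbb" and "hhhif":
  Position 0: 'a' from first, 'h' from second => "ah"
  Position 1: 'b' from first, 'h' from second => "bh"
  Position 2: 'b' from first, 'h' from second => "bh"
  Position 3: 'b' from first, 'i' from second => "bi"
  Position 4: 'b' from first, 'f' from second => "bf"
Result: ahbhbhbibf

ahbhbhbibf


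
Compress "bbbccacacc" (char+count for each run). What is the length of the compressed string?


Input: bbbccacacc
Runs:
  'b' x 3 => "b3"
  'c' x 2 => "c2"
  'a' x 1 => "a1"
  'c' x 1 => "c1"
  'a' x 1 => "a1"
  'c' x 2 => "c2"
Compressed: "b3c2a1c1a1c2"
Compressed length: 12

12


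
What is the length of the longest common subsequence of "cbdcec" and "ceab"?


LCS of "cbdcec" and "ceab"
DP table:
           c    e    a    b
      0    0    0    0    0
  c   0    1    1    1    1
  b   0    1    1    1    2
  d   0    1    1    1    2
  c   0    1    1    1    2
  e   0    1    2    2    2
  c   0    1    2    2    2
LCS length = dp[6][4] = 2

2


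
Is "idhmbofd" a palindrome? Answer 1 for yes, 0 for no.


Input: idhmbofd
Reversed: dfobmhdi
  Compare pos 0 ('i') with pos 7 ('d'): MISMATCH
  Compare pos 1 ('d') with pos 6 ('f'): MISMATCH
  Compare pos 2 ('h') with pos 5 ('o'): MISMATCH
  Compare pos 3 ('m') with pos 4 ('b'): MISMATCH
Result: not a palindrome

0


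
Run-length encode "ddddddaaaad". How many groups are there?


Input: ddddddaaaad
Scanning for consecutive runs:
  Group 1: 'd' x 6 (positions 0-5)
  Group 2: 'a' x 4 (positions 6-9)
  Group 3: 'd' x 1 (positions 10-10)
Total groups: 3

3


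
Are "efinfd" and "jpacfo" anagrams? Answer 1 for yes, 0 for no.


Strings: "efinfd", "jpacfo"
Sorted first:  deffin
Sorted second: acfjop
Differ at position 0: 'd' vs 'a' => not anagrams

0


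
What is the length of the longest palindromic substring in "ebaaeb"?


Input: "ebaaeb"
Checking substrings for palindromes:
  [2:4] "aa" (len 2) => palindrome
Longest palindromic substring: "aa" with length 2

2


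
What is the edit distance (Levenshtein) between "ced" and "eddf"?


Computing edit distance: "ced" -> "eddf"
DP table:
           e    d    d    f
      0    1    2    3    4
  c   1    1    2    3    4
  e   2    1    2    3    4
  d   3    2    1    2    3
Edit distance = dp[3][4] = 3

3


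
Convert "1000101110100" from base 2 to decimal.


Input: "1000101110100" in base 2
Positional expansion:
  Digit '1' (value 1) x 2^12 = 4096
  Digit '0' (value 0) x 2^11 = 0
  Digit '0' (value 0) x 2^10 = 0
  Digit '0' (value 0) x 2^9 = 0
  Digit '1' (value 1) x 2^8 = 256
  Digit '0' (value 0) x 2^7 = 0
  Digit '1' (value 1) x 2^6 = 64
  Digit '1' (value 1) x 2^5 = 32
  Digit '1' (value 1) x 2^4 = 16
  Digit '0' (value 0) x 2^3 = 0
  Digit '1' (value 1) x 2^2 = 4
  Digit '0' (value 0) x 2^1 = 0
  Digit '0' (value 0) x 2^0 = 0
Sum = 4468

4468


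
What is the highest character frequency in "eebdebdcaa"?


Input: eebdebdcaa
Character counts:
  'a': 2
  'b': 2
  'c': 1
  'd': 2
  'e': 3
Maximum frequency: 3

3


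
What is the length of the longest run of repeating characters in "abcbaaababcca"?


Input: "abcbaaababcca"
Scanning for longest run:
  Position 1 ('b'): new char, reset run to 1
  Position 2 ('c'): new char, reset run to 1
  Position 3 ('b'): new char, reset run to 1
  Position 4 ('a'): new char, reset run to 1
  Position 5 ('a'): continues run of 'a', length=2
  Position 6 ('a'): continues run of 'a', length=3
  Position 7 ('b'): new char, reset run to 1
  Position 8 ('a'): new char, reset run to 1
  Position 9 ('b'): new char, reset run to 1
  Position 10 ('c'): new char, reset run to 1
  Position 11 ('c'): continues run of 'c', length=2
  Position 12 ('a'): new char, reset run to 1
Longest run: 'a' with length 3

3


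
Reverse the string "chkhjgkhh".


Input: chkhjgkhh
Reading characters right to left:
  Position 8: 'h'
  Position 7: 'h'
  Position 6: 'k'
  Position 5: 'g'
  Position 4: 'j'
  Position 3: 'h'
  Position 2: 'k'
  Position 1: 'h'
  Position 0: 'c'
Reversed: hhkgjhkhc

hhkgjhkhc


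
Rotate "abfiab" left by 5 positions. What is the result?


Input: "abfiab", rotate left by 5
First 5 characters: "abfia"
Remaining characters: "b"
Concatenate remaining + first: "b" + "abfia" = "babfia"

babfia


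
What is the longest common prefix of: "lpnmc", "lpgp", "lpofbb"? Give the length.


Words: lpnmc, lpgp, lpofbb
  Position 0: all 'l' => match
  Position 1: all 'p' => match
  Position 2: ('n', 'g', 'o') => mismatch, stop
LCP = "lp" (length 2)

2
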